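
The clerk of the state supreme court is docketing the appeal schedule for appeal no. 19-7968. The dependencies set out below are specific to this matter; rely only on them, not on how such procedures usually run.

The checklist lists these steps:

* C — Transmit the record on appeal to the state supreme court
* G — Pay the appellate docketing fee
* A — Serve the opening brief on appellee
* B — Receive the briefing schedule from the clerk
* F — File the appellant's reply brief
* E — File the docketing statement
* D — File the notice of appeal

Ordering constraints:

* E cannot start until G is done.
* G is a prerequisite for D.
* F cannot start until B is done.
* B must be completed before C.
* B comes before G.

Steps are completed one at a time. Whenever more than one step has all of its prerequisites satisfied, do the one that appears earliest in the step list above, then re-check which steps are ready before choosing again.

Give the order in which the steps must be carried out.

A → B → C → G → F → E → D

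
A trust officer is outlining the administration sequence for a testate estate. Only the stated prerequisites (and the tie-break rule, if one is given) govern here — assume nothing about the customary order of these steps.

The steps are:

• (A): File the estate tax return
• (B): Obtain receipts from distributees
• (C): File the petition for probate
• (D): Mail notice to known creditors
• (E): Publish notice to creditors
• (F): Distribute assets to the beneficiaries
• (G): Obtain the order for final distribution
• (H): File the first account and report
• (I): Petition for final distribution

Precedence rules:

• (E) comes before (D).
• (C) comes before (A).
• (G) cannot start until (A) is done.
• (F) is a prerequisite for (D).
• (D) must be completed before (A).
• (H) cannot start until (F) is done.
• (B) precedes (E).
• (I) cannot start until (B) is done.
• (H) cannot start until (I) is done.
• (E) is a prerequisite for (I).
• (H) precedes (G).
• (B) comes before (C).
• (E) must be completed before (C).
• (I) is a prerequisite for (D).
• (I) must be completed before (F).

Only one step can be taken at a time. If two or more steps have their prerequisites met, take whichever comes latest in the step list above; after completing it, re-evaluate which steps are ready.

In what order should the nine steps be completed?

(B) → (E) → (I) → (F) → (H) → (D) → (C) → (A) → (G)

Only (B) has no prerequisites, so it is first.
That leaves (E) as the only ready step → (E).
(I) and (C) are both available; (I) is listed later → (I).
Now (F) and (C) have their prerequisites met. (F) is listed later, so (F) next.
(H) and (D) now also ready, so the ready set is {(H), (D), (C)}; (H) is listed later → (H).
Ready: (D) and (C). (D) is listed later → (D).
(C) is the only step now ready → (C).
(A) needed (D) and (C), now all done → (A).
(G) is the only step now ready → (G).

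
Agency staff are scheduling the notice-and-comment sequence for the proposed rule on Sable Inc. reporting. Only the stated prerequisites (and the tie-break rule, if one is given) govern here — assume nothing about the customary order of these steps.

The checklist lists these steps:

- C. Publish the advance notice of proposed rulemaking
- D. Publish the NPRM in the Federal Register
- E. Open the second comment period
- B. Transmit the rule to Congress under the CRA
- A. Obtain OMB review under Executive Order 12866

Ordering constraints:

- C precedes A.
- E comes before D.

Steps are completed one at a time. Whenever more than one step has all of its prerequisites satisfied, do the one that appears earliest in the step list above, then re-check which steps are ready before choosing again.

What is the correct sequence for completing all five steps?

C, E, D, B, A

C, E and B have no prerequisites; C is listed earlier, so C is first.
A now also ready, so the ready set is {E, B, A}; E is listed earlier → E.
Ready: D, B and A. D is listed earlier → D.
Now B and A have their prerequisites met. B is listed earlier, so B next.
A is the only step now ready → A.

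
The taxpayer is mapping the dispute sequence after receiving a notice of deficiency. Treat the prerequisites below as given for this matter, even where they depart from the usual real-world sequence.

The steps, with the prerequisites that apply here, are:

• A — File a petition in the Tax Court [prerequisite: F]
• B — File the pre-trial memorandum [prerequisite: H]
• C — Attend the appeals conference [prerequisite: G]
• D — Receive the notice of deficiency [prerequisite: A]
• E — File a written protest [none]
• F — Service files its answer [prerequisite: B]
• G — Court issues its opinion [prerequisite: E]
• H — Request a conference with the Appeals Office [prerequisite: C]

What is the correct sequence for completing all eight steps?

Only E has no prerequisites, so it is first.
G needed E, now all done → G.
Next only C has its prerequisites met → C.
H needed C, now all done → H.
B is the only step now ready → B.
F needed B, now all done → F.
That leaves A as the only ready step → A.
D needed A, now all done → D.

E, G, C, H, B, F, A, D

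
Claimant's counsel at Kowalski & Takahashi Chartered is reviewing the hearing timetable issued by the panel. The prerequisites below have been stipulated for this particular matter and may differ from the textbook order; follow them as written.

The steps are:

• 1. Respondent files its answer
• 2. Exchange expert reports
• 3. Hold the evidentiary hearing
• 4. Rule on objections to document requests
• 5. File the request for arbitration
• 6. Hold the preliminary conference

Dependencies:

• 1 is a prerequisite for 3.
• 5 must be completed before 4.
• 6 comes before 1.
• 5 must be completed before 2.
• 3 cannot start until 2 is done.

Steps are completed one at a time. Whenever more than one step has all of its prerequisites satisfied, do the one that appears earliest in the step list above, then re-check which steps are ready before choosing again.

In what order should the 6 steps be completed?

5 2 4 6 1 3

Nothing is required for 5 and 6. 5 is listed earlier → 5 first.
Ready: 2, 4 and 6. 2 is listed earlier → 2.
4 and 6 are both available; 4 is listed earlier → 4.
That leaves 6 as the only ready step → 6.
1 needed 6, now all done → 1.
3 needed 1 and 2, now all done → 3.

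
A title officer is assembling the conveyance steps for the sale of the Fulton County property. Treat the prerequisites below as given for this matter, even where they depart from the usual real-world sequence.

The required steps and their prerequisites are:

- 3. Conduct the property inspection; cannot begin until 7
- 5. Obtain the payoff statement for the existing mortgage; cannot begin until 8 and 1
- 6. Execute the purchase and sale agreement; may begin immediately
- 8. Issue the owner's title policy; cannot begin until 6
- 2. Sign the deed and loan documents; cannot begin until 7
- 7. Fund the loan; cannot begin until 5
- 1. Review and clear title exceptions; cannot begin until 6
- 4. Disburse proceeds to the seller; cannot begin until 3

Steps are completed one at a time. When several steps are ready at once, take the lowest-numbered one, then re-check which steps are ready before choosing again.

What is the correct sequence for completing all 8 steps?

6, 1, 8, 5, 7, 2, 3, 4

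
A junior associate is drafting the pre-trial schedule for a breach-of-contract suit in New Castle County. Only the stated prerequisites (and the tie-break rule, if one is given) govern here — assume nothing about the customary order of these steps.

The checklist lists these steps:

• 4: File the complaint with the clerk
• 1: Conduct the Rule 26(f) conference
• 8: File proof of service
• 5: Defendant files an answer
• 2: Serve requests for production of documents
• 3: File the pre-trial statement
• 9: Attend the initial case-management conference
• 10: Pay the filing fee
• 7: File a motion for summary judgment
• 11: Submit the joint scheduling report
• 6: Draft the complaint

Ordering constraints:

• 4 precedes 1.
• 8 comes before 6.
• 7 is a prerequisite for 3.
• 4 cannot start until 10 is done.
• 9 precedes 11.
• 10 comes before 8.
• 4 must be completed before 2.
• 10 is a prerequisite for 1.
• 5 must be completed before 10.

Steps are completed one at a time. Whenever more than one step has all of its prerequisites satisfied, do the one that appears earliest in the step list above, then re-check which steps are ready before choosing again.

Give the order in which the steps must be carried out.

5 9 10 4 1 8 2 7 3 11 6

5, 9 and 7 have no prerequisites; 5 is listed earlier, so 5 is first.
10 now also ready, so the ready set is {9, 10, 7}; 9 is listed earlier → 9.
10, 7 and 11 are all available; 10 is listed earlier → 10.
4 and 8 now also ready, so the ready set is {4, 8, 7, 11}; 4 is listed earlier → 4.
1 and 2 now also ready, so the ready set is {1, 8, 2, 7, 11}; 1 is listed earlier → 1.
Now 8, 2, 7 and 11 have their prerequisites met. 8 is listed earlier, so 8 next.
6 now also ready, so the ready set is {2, 7, 11, 6}; 2 is listed earlier → 2.
7, 11 and 6 are all available; 7 is listed earlier → 7.
3 now also ready, so the ready set is {3, 11, 6}; 3 is listed earlier → 3.
11 and 6 are both available; 11 is listed earlier → 11.
6 needed 8, now all done → 6.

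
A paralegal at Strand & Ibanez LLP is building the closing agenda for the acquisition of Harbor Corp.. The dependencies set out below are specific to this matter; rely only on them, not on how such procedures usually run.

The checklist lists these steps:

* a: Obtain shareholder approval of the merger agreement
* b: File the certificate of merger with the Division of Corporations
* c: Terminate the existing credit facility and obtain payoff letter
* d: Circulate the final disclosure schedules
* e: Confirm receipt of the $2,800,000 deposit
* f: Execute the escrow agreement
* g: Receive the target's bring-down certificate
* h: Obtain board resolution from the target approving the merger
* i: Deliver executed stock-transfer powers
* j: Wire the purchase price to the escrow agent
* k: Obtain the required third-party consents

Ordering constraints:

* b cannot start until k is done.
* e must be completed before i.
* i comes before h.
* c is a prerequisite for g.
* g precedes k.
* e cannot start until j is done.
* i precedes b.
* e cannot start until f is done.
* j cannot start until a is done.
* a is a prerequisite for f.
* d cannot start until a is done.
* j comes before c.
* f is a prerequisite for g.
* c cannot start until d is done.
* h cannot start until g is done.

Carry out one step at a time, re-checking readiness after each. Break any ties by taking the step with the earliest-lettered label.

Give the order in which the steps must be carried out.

a is the only step with nothing outstanding, so it goes first.
Ready: d, f and j. d has the earlier label → d.
Now f and j have their prerequisites met. f has the earlier label, so f next.
j needed a, now all done → j.
Ready: c and e. c has the earlier label → c.
e and g are both available; e has the earlier label → e.
i now also ready, so the ready set is {g, i}; g has the earlier label → g.
k now also ready, so the ready set is {i, k}; i has the earlier label → i.
Ready: h and k. h has the earlier label → h.
Next only k has its prerequisites met → k.
Next only b has its prerequisites met → b.

a d f j c e g i h k b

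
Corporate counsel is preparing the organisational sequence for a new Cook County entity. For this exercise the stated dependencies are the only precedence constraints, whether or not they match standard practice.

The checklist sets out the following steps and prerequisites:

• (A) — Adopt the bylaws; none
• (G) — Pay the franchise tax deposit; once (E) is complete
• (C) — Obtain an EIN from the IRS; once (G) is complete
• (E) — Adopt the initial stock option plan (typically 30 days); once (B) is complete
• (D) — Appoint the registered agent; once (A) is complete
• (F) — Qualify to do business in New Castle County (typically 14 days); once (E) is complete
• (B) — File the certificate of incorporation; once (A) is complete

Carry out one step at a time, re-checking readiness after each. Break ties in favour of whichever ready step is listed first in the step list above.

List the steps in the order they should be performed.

(A) (D) (B) (E) (G) (C) (F)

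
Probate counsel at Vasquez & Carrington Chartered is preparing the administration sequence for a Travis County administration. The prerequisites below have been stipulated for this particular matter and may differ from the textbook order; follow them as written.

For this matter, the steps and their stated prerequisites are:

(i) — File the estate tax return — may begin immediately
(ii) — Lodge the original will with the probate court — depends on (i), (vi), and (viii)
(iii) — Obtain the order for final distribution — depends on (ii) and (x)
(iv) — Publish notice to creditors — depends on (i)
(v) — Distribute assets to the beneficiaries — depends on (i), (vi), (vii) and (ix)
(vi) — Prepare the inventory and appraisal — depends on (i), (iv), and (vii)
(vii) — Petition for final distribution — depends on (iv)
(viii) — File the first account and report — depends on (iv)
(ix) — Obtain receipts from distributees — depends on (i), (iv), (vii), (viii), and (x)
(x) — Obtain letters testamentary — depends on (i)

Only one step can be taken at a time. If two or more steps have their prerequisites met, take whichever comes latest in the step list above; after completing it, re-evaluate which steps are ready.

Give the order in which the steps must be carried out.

(i) has no prerequisites → (i) first.
(x) and (iv) are both available; (x) is listed later → (x).
Next only (iv) has its prerequisites met → (iv).
Now (viii) and (vii) have their prerequisites met. (viii) is listed later, so (viii) next.
(vii) needed (iv), now all done → (vii).
(ix) and (vi) are both available; (ix) is listed later → (ix).
Next only (vi) has its prerequisites met → (vi).
(v) and (ii) are both available; (v) is listed later → (v).
That leaves (ii) as the only ready step → (ii).
(iii) is the only step now ready → (iii).

(i), (x), (iv), (viii), (vii), (ix), (vi), (v), (ii), (iii)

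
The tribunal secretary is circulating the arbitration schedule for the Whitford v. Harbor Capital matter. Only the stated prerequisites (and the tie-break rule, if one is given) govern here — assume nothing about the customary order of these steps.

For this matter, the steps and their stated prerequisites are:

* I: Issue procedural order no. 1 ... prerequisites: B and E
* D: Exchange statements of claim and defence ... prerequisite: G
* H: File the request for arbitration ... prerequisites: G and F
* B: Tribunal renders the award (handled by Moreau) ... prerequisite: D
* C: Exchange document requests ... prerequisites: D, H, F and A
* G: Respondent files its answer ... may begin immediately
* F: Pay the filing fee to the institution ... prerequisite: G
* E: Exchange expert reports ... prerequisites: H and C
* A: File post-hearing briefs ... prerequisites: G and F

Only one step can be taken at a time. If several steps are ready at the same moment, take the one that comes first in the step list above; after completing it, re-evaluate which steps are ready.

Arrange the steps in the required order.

G has no prerequisites → G first.
Ready: D and F. D is listed earlier → D.
B now also ready, so the ready set is {B, F}; B is listed earlier → B.
That leaves F as the only ready step → F.
H and A are both available; H is listed earlier → H.
That leaves A as the only ready step → A.
C needed D, H, F and A, now all done → C.
That leaves E as the only ready step → E.
I needed B and E, now all done → I.

G, D, B, F, H, A, C, E, I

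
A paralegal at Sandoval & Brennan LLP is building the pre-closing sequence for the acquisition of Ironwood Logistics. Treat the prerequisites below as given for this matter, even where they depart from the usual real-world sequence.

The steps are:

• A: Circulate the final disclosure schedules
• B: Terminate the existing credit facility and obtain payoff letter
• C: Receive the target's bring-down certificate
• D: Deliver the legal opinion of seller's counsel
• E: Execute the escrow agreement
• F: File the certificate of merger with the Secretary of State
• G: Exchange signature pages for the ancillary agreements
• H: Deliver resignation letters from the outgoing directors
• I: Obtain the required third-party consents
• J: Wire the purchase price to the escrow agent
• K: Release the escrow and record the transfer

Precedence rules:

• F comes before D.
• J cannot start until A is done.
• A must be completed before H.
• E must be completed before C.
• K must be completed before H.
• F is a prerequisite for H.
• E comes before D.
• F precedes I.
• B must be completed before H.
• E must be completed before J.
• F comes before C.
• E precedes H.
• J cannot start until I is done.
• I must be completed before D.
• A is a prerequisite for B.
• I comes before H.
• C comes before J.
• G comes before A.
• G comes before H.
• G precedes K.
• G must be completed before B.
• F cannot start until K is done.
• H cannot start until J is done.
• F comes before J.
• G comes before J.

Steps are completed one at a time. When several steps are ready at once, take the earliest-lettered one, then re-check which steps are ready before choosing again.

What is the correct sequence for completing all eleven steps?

Nothing is required for E and G. E has the earlier label → E first.
That leaves G as the only ready step → G.
Ready: A and K. A has the earlier label → A.
Ready: B and K. B has the earlier label → B.
Next only K has its prerequisites met → K.
Next only F has its prerequisites met → F.
Now C and I have their prerequisites met. C has the earlier label, so C next.
That leaves I as the only ready step → I.
D and J are both available; D has the earlier label → D.
Next only J has its prerequisites met → J.
That leaves H as the only ready step → H.

E, G, A, B, K, F, C, I, D, J, H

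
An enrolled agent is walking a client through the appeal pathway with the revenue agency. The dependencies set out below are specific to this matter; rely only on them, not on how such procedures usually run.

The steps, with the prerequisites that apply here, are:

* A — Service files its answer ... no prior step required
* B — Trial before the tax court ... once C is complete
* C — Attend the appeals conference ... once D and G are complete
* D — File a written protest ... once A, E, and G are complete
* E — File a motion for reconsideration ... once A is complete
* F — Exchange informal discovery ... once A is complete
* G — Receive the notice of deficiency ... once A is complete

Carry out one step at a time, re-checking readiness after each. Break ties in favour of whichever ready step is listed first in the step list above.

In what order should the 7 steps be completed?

A → E → F → G → D → C → B

A is the only step with nothing outstanding, so it goes first.
Now E, F and G have their prerequisites met. E is listed earlier, so E next.
F and G are both available; F is listed earlier → F.
G needed A, now all done → G.
D needed A, E and G, now all done → D.
Next only C has its prerequisites met → C.
B is the only step now ready → B.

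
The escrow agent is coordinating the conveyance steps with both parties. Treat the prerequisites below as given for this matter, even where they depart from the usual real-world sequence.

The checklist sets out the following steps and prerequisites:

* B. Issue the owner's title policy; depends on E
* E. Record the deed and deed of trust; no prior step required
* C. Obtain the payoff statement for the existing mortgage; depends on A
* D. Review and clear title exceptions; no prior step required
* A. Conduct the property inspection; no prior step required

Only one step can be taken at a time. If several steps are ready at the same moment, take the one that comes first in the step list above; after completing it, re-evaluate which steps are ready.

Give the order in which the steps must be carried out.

E, D and A have no prerequisites; E is listed earlier, so E is first.
Now B, D and A have their prerequisites met. B is listed earlier, so B next.
D and A are both available; D is listed earlier → D.
Next only A has its prerequisites met → A.
Next only C has its prerequisites met → C.

E → B → D → A → C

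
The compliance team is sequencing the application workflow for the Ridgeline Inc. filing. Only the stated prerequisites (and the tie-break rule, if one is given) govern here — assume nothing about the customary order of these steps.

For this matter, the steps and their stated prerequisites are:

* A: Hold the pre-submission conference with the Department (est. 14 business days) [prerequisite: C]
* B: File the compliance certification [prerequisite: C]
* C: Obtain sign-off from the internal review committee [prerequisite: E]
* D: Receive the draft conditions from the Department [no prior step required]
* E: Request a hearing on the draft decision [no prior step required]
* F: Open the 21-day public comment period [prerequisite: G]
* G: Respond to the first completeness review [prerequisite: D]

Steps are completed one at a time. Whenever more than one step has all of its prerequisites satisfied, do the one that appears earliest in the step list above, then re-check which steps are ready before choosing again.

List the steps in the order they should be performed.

D and E have no prerequisites; D is listed earlier, so D is first.
E and G are both available; E is listed earlier → E.
Ready: C and G. C is listed earlier → C.
A, B and G are all available; A is listed earlier → A.
Now B and G have their prerequisites met. B is listed earlier, so B next.
G needed D, now all done → G.
That leaves F as the only ready step → F.

D, E, C, A, B, G, F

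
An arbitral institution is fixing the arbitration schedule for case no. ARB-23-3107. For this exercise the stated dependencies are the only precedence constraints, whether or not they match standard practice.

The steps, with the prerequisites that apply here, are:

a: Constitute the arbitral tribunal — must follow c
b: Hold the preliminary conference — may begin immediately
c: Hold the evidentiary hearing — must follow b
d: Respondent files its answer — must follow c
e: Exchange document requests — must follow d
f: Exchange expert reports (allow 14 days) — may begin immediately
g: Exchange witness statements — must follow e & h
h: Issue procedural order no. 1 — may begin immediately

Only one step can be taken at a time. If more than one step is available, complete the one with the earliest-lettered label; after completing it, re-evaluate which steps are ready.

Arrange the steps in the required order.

b, c, a, d, e, f, h, g

Nothing is required for b, f and h. b has the earlier label → b first.
c, f and h are all available; c has the earlier label → c.
a and d now also ready, so the ready set is {a, d, f, h}; a has the earlier label → a.
Now d, f and h have their prerequisites met. d has the earlier label, so d next.
Ready: e, f and h. e has the earlier label → e.
Now f and h have their prerequisites met. f has the earlier label, so f next.
h is the only step now ready → h.
g is the only step now ready → g.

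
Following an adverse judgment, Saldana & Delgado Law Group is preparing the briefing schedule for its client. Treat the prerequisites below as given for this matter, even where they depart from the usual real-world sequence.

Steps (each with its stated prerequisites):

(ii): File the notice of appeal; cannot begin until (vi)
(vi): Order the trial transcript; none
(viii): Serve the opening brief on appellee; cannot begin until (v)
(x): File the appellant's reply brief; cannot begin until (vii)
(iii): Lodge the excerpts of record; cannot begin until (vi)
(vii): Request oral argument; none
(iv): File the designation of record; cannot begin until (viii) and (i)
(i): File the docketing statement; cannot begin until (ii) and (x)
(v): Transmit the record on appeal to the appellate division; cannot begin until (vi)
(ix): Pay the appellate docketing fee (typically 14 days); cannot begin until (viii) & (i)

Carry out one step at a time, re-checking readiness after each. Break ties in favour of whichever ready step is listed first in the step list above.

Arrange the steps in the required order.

(vi), (ii), (iii), (vii), (x), (i), (v), (viii), (iv), (ix)

(vi) and (vii) have no prerequisites; (vi) is listed earlier, so (vi) is first.
(ii), (iii), (vii) and (v) are all available; (ii) is listed earlier → (ii).
Ready: (iii), (vii) and (v). (iii) is listed earlier → (iii).
Ready: (vii) and (v). (vii) is listed earlier → (vii).
Ready: (x) and (v). (x) is listed earlier → (x).
(i) and (v) are both available; (i) is listed earlier → (i).
(v) is the only step now ready → (v).
(viii) is the only step now ready → (viii).
Ready: (iv) and (ix). (iv) is listed earlier → (iv).
(ix) is the only step now ready → (ix).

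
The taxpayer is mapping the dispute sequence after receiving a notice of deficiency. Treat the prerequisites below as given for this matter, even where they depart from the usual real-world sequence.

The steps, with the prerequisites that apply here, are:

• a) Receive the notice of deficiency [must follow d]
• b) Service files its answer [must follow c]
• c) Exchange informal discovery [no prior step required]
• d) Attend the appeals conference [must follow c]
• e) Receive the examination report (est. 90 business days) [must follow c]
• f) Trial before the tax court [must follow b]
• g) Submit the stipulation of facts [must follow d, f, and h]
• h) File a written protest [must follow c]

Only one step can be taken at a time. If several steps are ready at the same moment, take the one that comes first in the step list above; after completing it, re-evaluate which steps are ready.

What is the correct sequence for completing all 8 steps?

c, b, d, a, e, f, h, g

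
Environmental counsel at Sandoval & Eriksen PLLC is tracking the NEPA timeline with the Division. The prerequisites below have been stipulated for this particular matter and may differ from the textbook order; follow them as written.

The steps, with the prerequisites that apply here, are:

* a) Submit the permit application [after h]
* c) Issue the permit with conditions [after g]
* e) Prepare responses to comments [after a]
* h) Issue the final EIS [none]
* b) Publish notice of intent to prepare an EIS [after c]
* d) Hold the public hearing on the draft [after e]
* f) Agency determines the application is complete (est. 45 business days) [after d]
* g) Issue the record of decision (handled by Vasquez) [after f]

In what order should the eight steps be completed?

h a e d f g c b

Only h has no prerequisites, so it is first.
a needed h, now all done → a.
That leaves e as the only ready step → e.
d needed e, now all done → d.
That leaves f as the only ready step → f.
g needed f, now all done → g.
Next only c has its prerequisites met → c.
b needed c, now all done → b.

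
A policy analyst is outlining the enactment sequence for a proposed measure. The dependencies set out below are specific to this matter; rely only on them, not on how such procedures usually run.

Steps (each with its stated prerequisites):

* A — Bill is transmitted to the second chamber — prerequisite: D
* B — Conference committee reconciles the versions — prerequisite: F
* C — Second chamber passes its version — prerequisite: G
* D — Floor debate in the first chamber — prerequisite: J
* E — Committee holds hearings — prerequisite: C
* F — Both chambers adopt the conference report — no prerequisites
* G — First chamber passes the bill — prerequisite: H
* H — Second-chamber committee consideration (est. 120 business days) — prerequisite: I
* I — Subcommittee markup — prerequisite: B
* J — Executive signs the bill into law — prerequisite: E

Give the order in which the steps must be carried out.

Only F has no prerequisites, so it is first.
B needed F, now all done → B.
I needed B, now all done → I.
That leaves H as the only ready step → H.
Next only G has its prerequisites met → G.
C needed G, now all done → C.
E needed C, now all done → E.
J is the only step now ready → J.
Next only D has its prerequisites met → D.
A needed D, now all done → A.

F, B, I, H, G, C, E, J, D, A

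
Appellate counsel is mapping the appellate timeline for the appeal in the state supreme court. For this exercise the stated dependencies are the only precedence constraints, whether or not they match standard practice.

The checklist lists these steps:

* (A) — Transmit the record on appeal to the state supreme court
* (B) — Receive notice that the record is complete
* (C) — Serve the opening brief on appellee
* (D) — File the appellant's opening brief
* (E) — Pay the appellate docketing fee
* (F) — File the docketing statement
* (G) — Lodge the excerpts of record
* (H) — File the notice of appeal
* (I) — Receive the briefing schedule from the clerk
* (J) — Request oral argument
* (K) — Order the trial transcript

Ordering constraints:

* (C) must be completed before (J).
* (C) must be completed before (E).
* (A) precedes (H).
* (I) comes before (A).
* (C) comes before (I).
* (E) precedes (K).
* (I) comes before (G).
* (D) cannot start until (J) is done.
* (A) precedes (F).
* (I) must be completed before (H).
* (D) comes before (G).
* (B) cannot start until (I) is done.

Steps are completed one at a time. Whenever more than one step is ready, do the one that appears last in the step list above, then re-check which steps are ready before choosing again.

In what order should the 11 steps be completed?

(C) has no prerequisites → (C) first.
Ready: (J), (I) and (E). (J) is listed later → (J).
Now (I), (E) and (D) have their prerequisites met. (I) is listed later, so (I) next.
Now (E), (D), (B) and (A) have their prerequisites met. (E) is listed later, so (E) next.
(K) now also ready, so the ready set is {(K), (D), (B), (A)}; (K) is listed later → (K).
(D), (B) and (A) are all available; (D) is listed later → (D).
Now (G), (B) and (A) have their prerequisites met. (G) is listed later, so (G) next.
(B) and (A) are both available; (B) is listed later → (B).
Next only (A) has its prerequisites met → (A).
(H) and (F) are both available; (H) is listed later → (H).
(F) is the only step now ready → (F).

(C), (J), (I), (E), (K), (D), (G), (B), (A), (H), (F)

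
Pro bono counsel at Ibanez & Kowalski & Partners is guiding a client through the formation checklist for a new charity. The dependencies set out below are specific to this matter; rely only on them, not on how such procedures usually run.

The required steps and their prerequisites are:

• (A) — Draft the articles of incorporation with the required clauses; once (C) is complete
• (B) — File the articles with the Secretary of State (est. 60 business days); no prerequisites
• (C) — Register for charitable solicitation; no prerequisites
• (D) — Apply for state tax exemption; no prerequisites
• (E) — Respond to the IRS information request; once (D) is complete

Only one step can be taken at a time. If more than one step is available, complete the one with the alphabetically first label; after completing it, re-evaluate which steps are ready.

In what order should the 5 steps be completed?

(B), (C) and (D) have no prerequisites; (B) has the earlier label, so (B) is first.
(C) and (D) are both available; (C) has the earlier label → (C).
(A) now also ready, so the ready set is {(A), (D)}; (A) has the earlier label → (A).
Next only (D) has its prerequisites met → (D).
(E) needed (D), now all done → (E).

(B), (C), (A), (D), (E)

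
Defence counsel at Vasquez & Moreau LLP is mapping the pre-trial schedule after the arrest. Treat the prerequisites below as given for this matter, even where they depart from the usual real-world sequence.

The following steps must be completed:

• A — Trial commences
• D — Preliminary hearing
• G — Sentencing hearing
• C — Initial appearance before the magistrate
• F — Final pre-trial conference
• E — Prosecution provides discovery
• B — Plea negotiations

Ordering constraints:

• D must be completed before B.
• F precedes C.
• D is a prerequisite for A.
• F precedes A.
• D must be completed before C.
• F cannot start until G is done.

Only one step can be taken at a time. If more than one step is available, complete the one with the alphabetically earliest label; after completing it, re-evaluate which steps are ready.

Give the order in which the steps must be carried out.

D, B, E, G, F, A, C

Nothing is required for D, E and G. D has the earlier label → D first.
B, E and G are all available; B has the earlier label → B.
Ready: E and G. E has the earlier label → E.
G is the only step now ready → G.
F needed G, now all done → F.
Ready: A and C. A has the earlier label → A.
That leaves C as the only ready step → C.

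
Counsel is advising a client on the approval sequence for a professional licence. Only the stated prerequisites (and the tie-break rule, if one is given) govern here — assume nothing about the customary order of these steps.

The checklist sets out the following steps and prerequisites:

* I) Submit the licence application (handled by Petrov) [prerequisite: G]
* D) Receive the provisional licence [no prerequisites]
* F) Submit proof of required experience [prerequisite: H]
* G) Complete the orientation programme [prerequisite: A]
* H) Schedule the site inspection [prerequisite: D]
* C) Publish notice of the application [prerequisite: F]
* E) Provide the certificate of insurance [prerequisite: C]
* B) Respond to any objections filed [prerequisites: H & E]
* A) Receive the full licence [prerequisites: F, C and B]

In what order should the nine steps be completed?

D is the only step with nothing outstanding, so it goes first.
Next only H has its prerequisites met → H.
F is the only step now ready → F.
That leaves C as the only ready step → C.
E needed C, now all done → E.
B needed H and E, now all done → B.
A is the only step now ready → A.
Next only G has its prerequisites met → G.
Next only I has its prerequisites met → I.

D, H, F, C, E, B, A, G, I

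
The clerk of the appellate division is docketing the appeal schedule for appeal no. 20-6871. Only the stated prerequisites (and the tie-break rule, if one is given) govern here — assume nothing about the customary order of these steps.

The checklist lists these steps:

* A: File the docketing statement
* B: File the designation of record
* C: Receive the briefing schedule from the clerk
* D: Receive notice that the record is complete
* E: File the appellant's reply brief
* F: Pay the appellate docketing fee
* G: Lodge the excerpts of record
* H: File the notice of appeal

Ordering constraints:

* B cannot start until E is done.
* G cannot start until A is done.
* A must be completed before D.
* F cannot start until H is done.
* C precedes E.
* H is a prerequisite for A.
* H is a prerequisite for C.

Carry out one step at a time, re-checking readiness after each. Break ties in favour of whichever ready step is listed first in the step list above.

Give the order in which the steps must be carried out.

H is the only step with nothing outstanding, so it goes first.
Ready: A, C and F. A is listed earlier → A.
D and G now also ready, so the ready set is {C, D, F, G}; C is listed earlier → C.
D, E, F and G are all available; D is listed earlier → D.
E, F and G are all available; E is listed earlier → E.
B now also ready, so the ready set is {B, F, G}; B is listed earlier → B.
F and G are both available; F is listed earlier → F.
Next only G has its prerequisites met → G.

H A C D E B F G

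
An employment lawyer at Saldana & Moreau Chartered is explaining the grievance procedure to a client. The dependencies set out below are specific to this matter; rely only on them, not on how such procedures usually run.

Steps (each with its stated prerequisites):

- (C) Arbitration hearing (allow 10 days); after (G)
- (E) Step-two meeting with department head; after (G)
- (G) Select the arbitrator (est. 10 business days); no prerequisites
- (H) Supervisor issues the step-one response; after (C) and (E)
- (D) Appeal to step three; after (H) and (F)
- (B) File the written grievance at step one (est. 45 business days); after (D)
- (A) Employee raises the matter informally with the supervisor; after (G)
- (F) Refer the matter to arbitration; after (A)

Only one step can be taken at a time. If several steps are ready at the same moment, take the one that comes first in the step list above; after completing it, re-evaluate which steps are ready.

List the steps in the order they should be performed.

(G), (C), (E), (H), (A), (F), (D), (B)

(G) has no prerequisites → (G) first.
(C), (E) and (A) are all available; (C) is listed earlier → (C).
(E) and (A) are both available; (E) is listed earlier → (E).
Ready: (H) and (A). (H) is listed earlier → (H).
That leaves (A) as the only ready step → (A).
Next only (F) has its prerequisites met → (F).
Next only (D) has its prerequisites met → (D).
That leaves (B) as the only ready step → (B).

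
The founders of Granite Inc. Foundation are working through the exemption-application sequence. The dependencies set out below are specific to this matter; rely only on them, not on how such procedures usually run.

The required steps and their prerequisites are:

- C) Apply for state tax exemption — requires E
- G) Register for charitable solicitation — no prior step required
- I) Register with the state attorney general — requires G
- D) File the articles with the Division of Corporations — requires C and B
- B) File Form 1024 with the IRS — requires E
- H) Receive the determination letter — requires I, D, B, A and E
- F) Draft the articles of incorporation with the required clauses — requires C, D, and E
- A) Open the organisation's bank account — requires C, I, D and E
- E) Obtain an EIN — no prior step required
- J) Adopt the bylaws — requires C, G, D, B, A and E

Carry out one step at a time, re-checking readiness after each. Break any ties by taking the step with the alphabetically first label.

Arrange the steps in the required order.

Nothing is required for E and G. E has the earlier label → E first.
Ready: B, C and G. B has the earlier label → B.
Ready: C and G. C has the earlier label → C.
D now also ready, so the ready set is {D, G}; D has the earlier label → D.
Now F and G have their prerequisites met. F has the earlier label, so F next.
That leaves G as the only ready step → G.
Next only I has its prerequisites met → I.
Next only A has its prerequisites met → A.
Now H and J have their prerequisites met. H has the earlier label, so H next.
That leaves J as the only ready step → J.

E B C D F G I A H J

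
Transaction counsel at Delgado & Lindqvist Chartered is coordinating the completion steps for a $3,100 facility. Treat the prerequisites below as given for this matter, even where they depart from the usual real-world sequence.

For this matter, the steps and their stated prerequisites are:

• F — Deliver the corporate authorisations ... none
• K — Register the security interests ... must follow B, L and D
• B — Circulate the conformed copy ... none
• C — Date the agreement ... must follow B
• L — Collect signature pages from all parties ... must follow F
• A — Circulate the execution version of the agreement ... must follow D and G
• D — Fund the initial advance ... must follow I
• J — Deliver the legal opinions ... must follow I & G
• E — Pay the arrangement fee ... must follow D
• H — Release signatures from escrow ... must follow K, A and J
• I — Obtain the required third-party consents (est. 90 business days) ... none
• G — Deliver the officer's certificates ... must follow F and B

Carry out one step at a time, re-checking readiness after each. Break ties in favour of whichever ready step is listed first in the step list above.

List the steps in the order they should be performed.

F, B, C, L, I, D, K, E, G, A, J, H

F, B and I have no prerequisites; F is listed earlier, so F is first.
L now also ready, so the ready set is {B, L, I}; B is listed earlier → B.
Ready: C, L, I and G. C is listed earlier → C.
Ready: L, I and G. L is listed earlier → L.
Now I and G have their prerequisites met. I is listed earlier, so I next.
D now also ready, so the ready set is {D, G}; D is listed earlier → D.
K and E now also ready, so the ready set is {K, E, G}; K is listed earlier → K.
Ready: E and G. E is listed earlier → E.
G is the only step now ready → G.
Ready: A and J. A is listed earlier → A.
That leaves J as the only ready step → J.
Next only H has its prerequisites met → H.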